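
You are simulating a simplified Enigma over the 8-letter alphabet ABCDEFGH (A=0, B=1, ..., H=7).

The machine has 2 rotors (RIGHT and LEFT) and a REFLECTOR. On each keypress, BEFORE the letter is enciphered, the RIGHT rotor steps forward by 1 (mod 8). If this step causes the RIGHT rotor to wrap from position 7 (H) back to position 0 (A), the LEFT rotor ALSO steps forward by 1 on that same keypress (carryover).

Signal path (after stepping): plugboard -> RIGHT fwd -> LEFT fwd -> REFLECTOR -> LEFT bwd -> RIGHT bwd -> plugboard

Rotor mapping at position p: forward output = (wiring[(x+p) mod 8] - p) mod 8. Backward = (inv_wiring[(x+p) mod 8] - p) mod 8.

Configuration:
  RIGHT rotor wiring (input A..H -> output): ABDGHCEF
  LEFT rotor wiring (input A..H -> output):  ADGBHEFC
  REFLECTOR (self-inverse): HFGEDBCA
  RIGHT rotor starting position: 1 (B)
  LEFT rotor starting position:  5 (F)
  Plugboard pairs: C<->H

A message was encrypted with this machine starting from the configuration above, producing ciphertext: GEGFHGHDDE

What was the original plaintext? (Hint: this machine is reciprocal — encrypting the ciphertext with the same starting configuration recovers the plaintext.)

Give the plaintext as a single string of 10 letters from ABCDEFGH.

Char 1 ('G'): step: R->2, L=5; G->plug->G->R->G->L->E->refl->D->L'->D->R'->F->plug->F
Char 2 ('E'): step: R->3, L=5; E->plug->E->R->C->L->F->refl->B->L'->F->R'->F->plug->F
Char 3 ('G'): step: R->4, L=5; G->plug->G->R->H->L->C->refl->G->L'->E->R'->E->plug->E
Char 4 ('F'): step: R->5, L=5; F->plug->F->R->G->L->E->refl->D->L'->D->R'->D->plug->D
Char 5 ('H'): step: R->6, L=5; H->plug->C->R->C->L->F->refl->B->L'->F->R'->E->plug->E
Char 6 ('G'): step: R->7, L=5; G->plug->G->R->D->L->D->refl->E->L'->G->R'->A->plug->A
Char 7 ('H'): step: R->0, L->6 (L advanced); H->plug->C->R->D->L->F->refl->B->L'->G->R'->D->plug->D
Char 8 ('D'): step: R->1, L=6; D->plug->D->R->G->L->B->refl->F->L'->D->R'->F->plug->F
Char 9 ('D'): step: R->2, L=6; D->plug->D->R->A->L->H->refl->A->L'->E->R'->B->plug->B
Char 10 ('E'): step: R->3, L=6; E->plug->E->R->C->L->C->refl->G->L'->H->R'->C->plug->H

Answer: FFEDEADFBH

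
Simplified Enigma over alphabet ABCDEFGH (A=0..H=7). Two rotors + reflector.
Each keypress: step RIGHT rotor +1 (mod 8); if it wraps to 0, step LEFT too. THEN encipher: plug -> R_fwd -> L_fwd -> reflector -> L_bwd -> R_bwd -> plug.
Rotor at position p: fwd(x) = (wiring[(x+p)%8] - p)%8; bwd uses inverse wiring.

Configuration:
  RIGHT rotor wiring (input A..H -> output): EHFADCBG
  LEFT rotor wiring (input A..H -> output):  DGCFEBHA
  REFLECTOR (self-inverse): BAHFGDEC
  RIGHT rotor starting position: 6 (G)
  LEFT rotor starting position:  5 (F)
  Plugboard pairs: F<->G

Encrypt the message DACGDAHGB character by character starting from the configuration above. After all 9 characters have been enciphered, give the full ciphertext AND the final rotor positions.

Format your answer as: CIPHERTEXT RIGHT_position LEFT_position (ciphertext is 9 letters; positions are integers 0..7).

Char 1 ('D'): step: R->7, L=5; D->plug->D->R->G->L->A->refl->B->L'->E->R'->F->plug->G
Char 2 ('A'): step: R->0, L->6 (L advanced); A->plug->A->R->E->L->E->refl->G->L'->G->R'->H->plug->H
Char 3 ('C'): step: R->1, L=6; C->plug->C->R->H->L->D->refl->F->L'->C->R'->D->plug->D
Char 4 ('G'): step: R->2, L=6; G->plug->F->R->E->L->E->refl->G->L'->G->R'->B->plug->B
Char 5 ('D'): step: R->3, L=6; D->plug->D->R->G->L->G->refl->E->L'->E->R'->G->plug->F
Char 6 ('A'): step: R->4, L=6; A->plug->A->R->H->L->D->refl->F->L'->C->R'->D->plug->D
Char 7 ('H'): step: R->5, L=6; H->plug->H->R->G->L->G->refl->E->L'->E->R'->B->plug->B
Char 8 ('G'): step: R->6, L=6; G->plug->F->R->C->L->F->refl->D->L'->H->R'->E->plug->E
Char 9 ('B'): step: R->7, L=6; B->plug->B->R->F->L->H->refl->C->L'->B->R'->E->plug->E
Final: ciphertext=GHDBFDBEE, RIGHT=7, LEFT=6

Answer: GHDBFDBEE 7 6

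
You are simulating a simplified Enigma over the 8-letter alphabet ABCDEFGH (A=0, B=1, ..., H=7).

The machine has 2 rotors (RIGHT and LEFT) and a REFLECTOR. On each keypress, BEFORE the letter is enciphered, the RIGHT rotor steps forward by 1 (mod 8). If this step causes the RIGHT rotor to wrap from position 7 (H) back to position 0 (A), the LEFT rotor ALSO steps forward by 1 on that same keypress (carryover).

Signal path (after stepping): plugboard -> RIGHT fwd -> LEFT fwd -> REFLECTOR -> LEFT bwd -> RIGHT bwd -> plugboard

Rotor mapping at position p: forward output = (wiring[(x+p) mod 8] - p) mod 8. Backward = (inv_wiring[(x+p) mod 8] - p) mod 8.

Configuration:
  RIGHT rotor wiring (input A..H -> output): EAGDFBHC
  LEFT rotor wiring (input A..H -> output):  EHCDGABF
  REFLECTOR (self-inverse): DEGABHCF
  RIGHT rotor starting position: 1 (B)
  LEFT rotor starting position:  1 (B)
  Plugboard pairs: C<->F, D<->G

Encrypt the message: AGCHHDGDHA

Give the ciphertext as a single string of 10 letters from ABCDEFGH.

Answer: FHFBBHFFFD

Derivation:
Char 1 ('A'): step: R->2, L=1; A->plug->A->R->E->L->H->refl->F->L'->D->R'->C->plug->F
Char 2 ('G'): step: R->3, L=1; G->plug->D->R->E->L->H->refl->F->L'->D->R'->H->plug->H
Char 3 ('C'): step: R->4, L=1; C->plug->F->R->E->L->H->refl->F->L'->D->R'->C->plug->F
Char 4 ('H'): step: R->5, L=1; H->plug->H->R->A->L->G->refl->C->L'->C->R'->B->plug->B
Char 5 ('H'): step: R->6, L=1; H->plug->H->R->D->L->F->refl->H->L'->E->R'->B->plug->B
Char 6 ('D'): step: R->7, L=1; D->plug->G->R->C->L->C->refl->G->L'->A->R'->H->plug->H
Char 7 ('G'): step: R->0, L->2 (L advanced); G->plug->D->R->D->L->G->refl->C->L'->G->R'->C->plug->F
Char 8 ('D'): step: R->1, L=2; D->plug->G->R->B->L->B->refl->E->L'->C->R'->C->plug->F
Char 9 ('H'): step: R->2, L=2; H->plug->H->R->G->L->C->refl->G->L'->D->R'->C->plug->F
Char 10 ('A'): step: R->3, L=2; A->plug->A->R->A->L->A->refl->D->L'->F->R'->G->plug->D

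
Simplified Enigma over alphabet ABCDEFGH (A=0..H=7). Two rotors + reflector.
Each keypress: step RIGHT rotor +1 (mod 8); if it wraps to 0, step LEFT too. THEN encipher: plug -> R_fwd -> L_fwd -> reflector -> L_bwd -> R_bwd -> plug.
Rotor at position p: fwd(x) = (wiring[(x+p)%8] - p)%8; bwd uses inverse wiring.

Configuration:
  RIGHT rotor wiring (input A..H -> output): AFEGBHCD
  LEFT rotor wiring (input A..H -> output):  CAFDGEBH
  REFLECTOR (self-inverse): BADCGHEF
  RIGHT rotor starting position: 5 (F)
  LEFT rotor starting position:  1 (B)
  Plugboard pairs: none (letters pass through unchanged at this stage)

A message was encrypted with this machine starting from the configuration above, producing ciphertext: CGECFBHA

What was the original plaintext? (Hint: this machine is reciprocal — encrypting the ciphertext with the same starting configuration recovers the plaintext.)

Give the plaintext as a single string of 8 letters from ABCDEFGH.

Char 1 ('C'): step: R->6, L=1; C->plug->C->R->C->L->C->refl->D->L'->E->R'->A->plug->A
Char 2 ('G'): step: R->7, L=1; G->plug->G->R->A->L->H->refl->F->L'->D->R'->H->plug->H
Char 3 ('E'): step: R->0, L->2 (L advanced); E->plug->E->R->B->L->B->refl->A->L'->G->R'->D->plug->D
Char 4 ('C'): step: R->1, L=2; C->plug->C->R->F->L->F->refl->H->L'->E->R'->A->plug->A
Char 5 ('F'): step: R->2, L=2; F->plug->F->R->B->L->B->refl->A->L'->G->R'->G->plug->G
Char 6 ('B'): step: R->3, L=2; B->plug->B->R->G->L->A->refl->B->L'->B->R'->H->plug->H
Char 7 ('H'): step: R->4, L=2; H->plug->H->R->C->L->E->refl->G->L'->H->R'->D->plug->D
Char 8 ('A'): step: R->5, L=2; A->plug->A->R->C->L->E->refl->G->L'->H->R'->F->plug->F

Answer: AHDAGHDF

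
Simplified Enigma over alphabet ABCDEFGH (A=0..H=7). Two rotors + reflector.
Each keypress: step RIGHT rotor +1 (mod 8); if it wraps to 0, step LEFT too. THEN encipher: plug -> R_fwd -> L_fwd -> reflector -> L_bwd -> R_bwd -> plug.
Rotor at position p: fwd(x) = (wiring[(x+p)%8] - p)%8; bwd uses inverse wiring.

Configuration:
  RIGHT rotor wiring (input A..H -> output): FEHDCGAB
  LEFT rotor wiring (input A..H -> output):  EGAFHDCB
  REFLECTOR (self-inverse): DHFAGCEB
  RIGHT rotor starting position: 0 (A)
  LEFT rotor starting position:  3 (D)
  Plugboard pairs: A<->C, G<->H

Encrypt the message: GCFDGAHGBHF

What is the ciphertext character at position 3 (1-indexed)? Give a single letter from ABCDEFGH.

Char 1 ('G'): step: R->1, L=3; G->plug->H->R->E->L->G->refl->E->L'->B->R'->D->plug->D
Char 2 ('C'): step: R->2, L=3; C->plug->A->R->F->L->B->refl->H->L'->D->R'->G->plug->H
Char 3 ('F'): step: R->3, L=3; F->plug->F->R->C->L->A->refl->D->L'->G->R'->E->plug->E

E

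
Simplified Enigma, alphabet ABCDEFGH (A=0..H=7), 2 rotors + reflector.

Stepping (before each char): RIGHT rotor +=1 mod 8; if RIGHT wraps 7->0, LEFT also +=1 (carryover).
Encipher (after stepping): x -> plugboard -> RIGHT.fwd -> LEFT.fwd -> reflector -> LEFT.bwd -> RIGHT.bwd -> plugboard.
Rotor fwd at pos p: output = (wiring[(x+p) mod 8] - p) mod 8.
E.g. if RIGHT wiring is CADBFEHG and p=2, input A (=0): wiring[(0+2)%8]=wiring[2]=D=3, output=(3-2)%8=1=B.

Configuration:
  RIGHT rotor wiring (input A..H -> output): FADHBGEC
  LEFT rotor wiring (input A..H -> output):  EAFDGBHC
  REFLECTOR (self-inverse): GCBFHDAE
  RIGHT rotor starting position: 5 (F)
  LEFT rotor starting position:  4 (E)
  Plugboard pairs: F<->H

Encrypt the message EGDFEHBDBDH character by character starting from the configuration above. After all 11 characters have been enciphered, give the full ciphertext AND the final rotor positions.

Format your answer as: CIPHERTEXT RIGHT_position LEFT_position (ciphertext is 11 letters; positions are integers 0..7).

Char 1 ('E'): step: R->6, L=4; E->plug->E->R->F->L->E->refl->H->L'->H->R'->C->plug->C
Char 2 ('G'): step: R->7, L=4; G->plug->G->R->H->L->H->refl->E->L'->F->R'->H->plug->F
Char 3 ('D'): step: R->0, L->5 (L advanced); D->plug->D->R->H->L->B->refl->C->L'->B->R'->E->plug->E
Char 4 ('F'): step: R->1, L=5; F->plug->H->R->E->L->D->refl->F->L'->C->R'->B->plug->B
Char 5 ('E'): step: R->2, L=5; E->plug->E->R->C->L->F->refl->D->L'->E->R'->D->plug->D
Char 6 ('H'): step: R->3, L=5; H->plug->F->R->C->L->F->refl->D->L'->E->R'->A->plug->A
Char 7 ('B'): step: R->4, L=5; B->plug->B->R->C->L->F->refl->D->L'->E->R'->F->plug->H
Char 8 ('D'): step: R->5, L=5; D->plug->D->R->A->L->E->refl->H->L'->D->R'->E->plug->E
Char 9 ('B'): step: R->6, L=5; B->plug->B->R->E->L->D->refl->F->L'->C->R'->D->plug->D
Char 10 ('D'): step: R->7, L=5; D->plug->D->R->E->L->D->refl->F->L'->C->R'->F->plug->H
Char 11 ('H'): step: R->0, L->6 (L advanced); H->plug->F->R->G->L->A->refl->G->L'->C->R'->H->plug->F
Final: ciphertext=CFEBDAHEDHF, RIGHT=0, LEFT=6

Answer: CFEBDAHEDHF 0 6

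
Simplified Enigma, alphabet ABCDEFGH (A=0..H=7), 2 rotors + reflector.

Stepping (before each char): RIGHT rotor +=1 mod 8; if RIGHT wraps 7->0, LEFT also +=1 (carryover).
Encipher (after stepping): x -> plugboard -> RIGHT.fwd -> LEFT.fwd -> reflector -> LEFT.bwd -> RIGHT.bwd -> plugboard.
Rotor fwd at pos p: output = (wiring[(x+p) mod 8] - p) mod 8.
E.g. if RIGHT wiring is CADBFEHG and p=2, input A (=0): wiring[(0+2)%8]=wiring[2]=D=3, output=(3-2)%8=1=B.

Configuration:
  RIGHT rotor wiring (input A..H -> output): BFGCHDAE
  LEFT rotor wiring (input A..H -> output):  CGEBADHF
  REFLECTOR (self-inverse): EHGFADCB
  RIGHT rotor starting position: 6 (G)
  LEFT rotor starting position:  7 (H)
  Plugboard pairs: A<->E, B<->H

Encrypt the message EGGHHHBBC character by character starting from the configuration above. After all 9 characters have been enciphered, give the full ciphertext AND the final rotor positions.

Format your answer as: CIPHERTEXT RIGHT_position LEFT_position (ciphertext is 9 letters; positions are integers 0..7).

Answer: HEDDGADDA 7 0

Derivation:
Char 1 ('E'): step: R->7, L=7; E->plug->A->R->F->L->B->refl->H->L'->C->R'->B->plug->H
Char 2 ('G'): step: R->0, L->0 (L advanced); G->plug->G->R->A->L->C->refl->G->L'->B->R'->A->plug->E
Char 3 ('G'): step: R->1, L=0; G->plug->G->R->D->L->B->refl->H->L'->G->R'->D->plug->D
Char 4 ('H'): step: R->2, L=0; H->plug->B->R->A->L->C->refl->G->L'->B->R'->D->plug->D
Char 5 ('H'): step: R->3, L=0; H->plug->B->R->E->L->A->refl->E->L'->C->R'->G->plug->G
Char 6 ('H'): step: R->4, L=0; H->plug->B->R->H->L->F->refl->D->L'->F->R'->E->plug->A
Char 7 ('B'): step: R->5, L=0; B->plug->H->R->C->L->E->refl->A->L'->E->R'->D->plug->D
Char 8 ('B'): step: R->6, L=0; B->plug->H->R->F->L->D->refl->F->L'->H->R'->D->plug->D
Char 9 ('C'): step: R->7, L=0; C->plug->C->R->G->L->H->refl->B->L'->D->R'->E->plug->A
Final: ciphertext=HEDDGADDA, RIGHT=7, LEFT=0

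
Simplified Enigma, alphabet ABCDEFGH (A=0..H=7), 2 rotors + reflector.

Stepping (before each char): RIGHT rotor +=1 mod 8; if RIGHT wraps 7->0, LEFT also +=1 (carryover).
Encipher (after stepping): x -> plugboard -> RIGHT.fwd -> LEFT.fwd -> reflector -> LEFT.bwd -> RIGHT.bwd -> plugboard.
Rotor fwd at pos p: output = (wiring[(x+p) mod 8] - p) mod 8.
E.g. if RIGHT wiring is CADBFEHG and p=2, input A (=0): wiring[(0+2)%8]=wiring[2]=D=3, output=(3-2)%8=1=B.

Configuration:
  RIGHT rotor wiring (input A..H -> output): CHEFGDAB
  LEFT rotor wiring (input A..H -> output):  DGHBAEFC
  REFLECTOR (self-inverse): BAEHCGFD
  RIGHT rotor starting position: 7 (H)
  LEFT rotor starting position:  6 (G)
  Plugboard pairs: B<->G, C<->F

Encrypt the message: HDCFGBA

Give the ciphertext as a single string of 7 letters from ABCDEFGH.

Answer: FGEAEEB

Derivation:
Char 1 ('H'): step: R->0, L->7 (L advanced); H->plug->H->R->B->L->E->refl->C->L'->E->R'->C->plug->F
Char 2 ('D'): step: R->1, L=7; D->plug->D->R->F->L->B->refl->A->L'->D->R'->B->plug->G
Char 3 ('C'): step: R->2, L=7; C->plug->F->R->H->L->G->refl->F->L'->G->R'->E->plug->E
Char 4 ('F'): step: R->3, L=7; F->plug->C->R->A->L->D->refl->H->L'->C->R'->A->plug->A
Char 5 ('G'): step: R->4, L=7; G->plug->B->R->H->L->G->refl->F->L'->G->R'->E->plug->E
Char 6 ('B'): step: R->5, L=7; B->plug->G->R->A->L->D->refl->H->L'->C->R'->E->plug->E
Char 7 ('A'): step: R->6, L=7; A->plug->A->R->C->L->H->refl->D->L'->A->R'->G->plug->B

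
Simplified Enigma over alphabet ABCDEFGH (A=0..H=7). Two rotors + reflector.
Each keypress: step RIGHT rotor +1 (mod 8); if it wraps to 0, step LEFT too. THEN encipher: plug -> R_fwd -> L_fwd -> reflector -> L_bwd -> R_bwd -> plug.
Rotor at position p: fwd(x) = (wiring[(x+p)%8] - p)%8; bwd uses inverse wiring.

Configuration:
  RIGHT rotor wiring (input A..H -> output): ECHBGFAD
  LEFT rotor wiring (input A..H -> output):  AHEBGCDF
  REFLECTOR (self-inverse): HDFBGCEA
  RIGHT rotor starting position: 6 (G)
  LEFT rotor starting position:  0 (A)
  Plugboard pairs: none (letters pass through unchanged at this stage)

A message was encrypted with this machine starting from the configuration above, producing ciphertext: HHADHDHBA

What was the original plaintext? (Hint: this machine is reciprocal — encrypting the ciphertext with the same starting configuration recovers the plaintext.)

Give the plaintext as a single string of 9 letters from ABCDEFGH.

Answer: DFEAFAGFH

Derivation:
Char 1 ('H'): step: R->7, L=0; H->plug->H->R->B->L->H->refl->A->L'->A->R'->D->plug->D
Char 2 ('H'): step: R->0, L->1 (L advanced); H->plug->H->R->D->L->F->refl->C->L'->F->R'->F->plug->F
Char 3 ('A'): step: R->1, L=1; A->plug->A->R->B->L->D->refl->B->L'->E->R'->E->plug->E
Char 4 ('D'): step: R->2, L=1; D->plug->D->R->D->L->F->refl->C->L'->F->R'->A->plug->A
Char 5 ('H'): step: R->3, L=1; H->plug->H->R->E->L->B->refl->D->L'->B->R'->F->plug->F
Char 6 ('D'): step: R->4, L=1; D->plug->D->R->H->L->H->refl->A->L'->C->R'->A->plug->A
Char 7 ('H'): step: R->5, L=1; H->plug->H->R->B->L->D->refl->B->L'->E->R'->G->plug->G
Char 8 ('B'): step: R->6, L=1; B->plug->B->R->F->L->C->refl->F->L'->D->R'->F->plug->F
Char 9 ('A'): step: R->7, L=1; A->plug->A->R->E->L->B->refl->D->L'->B->R'->H->plug->H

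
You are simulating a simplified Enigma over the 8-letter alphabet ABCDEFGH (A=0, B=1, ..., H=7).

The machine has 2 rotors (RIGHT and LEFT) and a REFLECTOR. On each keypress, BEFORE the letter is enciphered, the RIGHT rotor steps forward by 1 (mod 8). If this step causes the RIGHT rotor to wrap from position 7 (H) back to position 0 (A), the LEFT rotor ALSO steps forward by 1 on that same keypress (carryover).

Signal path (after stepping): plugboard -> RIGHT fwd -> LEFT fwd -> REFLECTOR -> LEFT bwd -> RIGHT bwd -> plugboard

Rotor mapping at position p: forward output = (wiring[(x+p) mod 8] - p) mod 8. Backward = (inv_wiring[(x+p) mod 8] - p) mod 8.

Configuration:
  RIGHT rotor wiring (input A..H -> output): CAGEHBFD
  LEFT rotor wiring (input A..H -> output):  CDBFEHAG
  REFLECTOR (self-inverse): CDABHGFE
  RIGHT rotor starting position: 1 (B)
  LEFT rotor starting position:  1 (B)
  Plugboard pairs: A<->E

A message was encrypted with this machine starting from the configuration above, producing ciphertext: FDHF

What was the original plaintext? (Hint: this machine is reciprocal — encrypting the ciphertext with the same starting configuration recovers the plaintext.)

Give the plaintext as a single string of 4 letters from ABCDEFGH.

Answer: GGCB

Derivation:
Char 1 ('F'): step: R->2, L=1; F->plug->F->R->B->L->A->refl->C->L'->A->R'->G->plug->G
Char 2 ('D'): step: R->3, L=1; D->plug->D->R->C->L->E->refl->H->L'->F->R'->G->plug->G
Char 3 ('H'): step: R->4, L=1; H->plug->H->R->A->L->C->refl->A->L'->B->R'->C->plug->C
Char 4 ('F'): step: R->5, L=1; F->plug->F->R->B->L->A->refl->C->L'->A->R'->B->plug->B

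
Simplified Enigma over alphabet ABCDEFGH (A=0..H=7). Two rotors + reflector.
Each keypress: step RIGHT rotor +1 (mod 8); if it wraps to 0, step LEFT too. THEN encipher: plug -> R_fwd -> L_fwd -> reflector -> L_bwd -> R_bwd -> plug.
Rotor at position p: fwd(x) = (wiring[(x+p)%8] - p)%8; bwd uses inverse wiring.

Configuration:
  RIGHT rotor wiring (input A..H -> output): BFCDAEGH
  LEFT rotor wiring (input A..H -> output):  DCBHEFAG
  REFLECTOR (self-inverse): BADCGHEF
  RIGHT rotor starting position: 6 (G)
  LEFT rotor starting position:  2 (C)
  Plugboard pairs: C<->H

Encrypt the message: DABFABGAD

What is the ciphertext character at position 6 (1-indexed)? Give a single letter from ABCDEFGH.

Char 1 ('D'): step: R->7, L=2; D->plug->D->R->D->L->D->refl->C->L'->C->R'->B->plug->B
Char 2 ('A'): step: R->0, L->3 (L advanced); A->plug->A->R->B->L->B->refl->A->L'->F->R'->B->plug->B
Char 3 ('B'): step: R->1, L=3; B->plug->B->R->B->L->B->refl->A->L'->F->R'->F->plug->F
Char 4 ('F'): step: R->2, L=3; F->plug->F->R->F->L->A->refl->B->L'->B->R'->B->plug->B
Char 5 ('A'): step: R->3, L=3; A->plug->A->R->A->L->E->refl->G->L'->H->R'->H->plug->C
Char 6 ('B'): step: R->4, L=3; B->plug->B->R->A->L->E->refl->G->L'->H->R'->H->plug->C

C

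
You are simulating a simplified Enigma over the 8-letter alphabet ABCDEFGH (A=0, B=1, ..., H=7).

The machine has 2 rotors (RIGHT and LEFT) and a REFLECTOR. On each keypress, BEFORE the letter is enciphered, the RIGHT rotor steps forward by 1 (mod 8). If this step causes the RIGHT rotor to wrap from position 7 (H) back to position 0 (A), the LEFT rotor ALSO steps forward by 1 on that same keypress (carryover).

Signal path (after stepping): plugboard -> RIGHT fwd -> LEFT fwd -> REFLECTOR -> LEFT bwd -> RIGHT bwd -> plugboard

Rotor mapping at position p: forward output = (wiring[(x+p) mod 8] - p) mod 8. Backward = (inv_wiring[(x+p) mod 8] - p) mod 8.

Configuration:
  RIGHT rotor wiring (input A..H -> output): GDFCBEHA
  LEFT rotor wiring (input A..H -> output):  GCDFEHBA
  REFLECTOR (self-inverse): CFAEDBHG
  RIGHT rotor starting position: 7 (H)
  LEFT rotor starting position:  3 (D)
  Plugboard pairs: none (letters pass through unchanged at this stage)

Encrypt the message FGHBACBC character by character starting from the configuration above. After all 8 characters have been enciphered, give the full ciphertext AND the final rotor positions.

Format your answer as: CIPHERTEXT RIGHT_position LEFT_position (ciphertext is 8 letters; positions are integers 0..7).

Char 1 ('F'): step: R->0, L->4 (L advanced); F->plug->F->R->E->L->C->refl->A->L'->A->R'->H->plug->H
Char 2 ('G'): step: R->1, L=4; G->plug->G->R->H->L->B->refl->F->L'->C->R'->A->plug->A
Char 3 ('H'): step: R->2, L=4; H->plug->H->R->B->L->D->refl->E->L'->D->R'->A->plug->A
Char 4 ('B'): step: R->3, L=4; B->plug->B->R->G->L->H->refl->G->L'->F->R'->E->plug->E
Char 5 ('A'): step: R->4, L=4; A->plug->A->R->F->L->G->refl->H->L'->G->R'->H->plug->H
Char 6 ('C'): step: R->5, L=4; C->plug->C->R->D->L->E->refl->D->L'->B->R'->D->plug->D
Char 7 ('B'): step: R->6, L=4; B->plug->B->R->C->L->F->refl->B->L'->H->R'->E->plug->E
Char 8 ('C'): step: R->7, L=4; C->plug->C->R->E->L->C->refl->A->L'->A->R'->H->plug->H
Final: ciphertext=HAAEHDEH, RIGHT=7, LEFT=4

Answer: HAAEHDEH 7 4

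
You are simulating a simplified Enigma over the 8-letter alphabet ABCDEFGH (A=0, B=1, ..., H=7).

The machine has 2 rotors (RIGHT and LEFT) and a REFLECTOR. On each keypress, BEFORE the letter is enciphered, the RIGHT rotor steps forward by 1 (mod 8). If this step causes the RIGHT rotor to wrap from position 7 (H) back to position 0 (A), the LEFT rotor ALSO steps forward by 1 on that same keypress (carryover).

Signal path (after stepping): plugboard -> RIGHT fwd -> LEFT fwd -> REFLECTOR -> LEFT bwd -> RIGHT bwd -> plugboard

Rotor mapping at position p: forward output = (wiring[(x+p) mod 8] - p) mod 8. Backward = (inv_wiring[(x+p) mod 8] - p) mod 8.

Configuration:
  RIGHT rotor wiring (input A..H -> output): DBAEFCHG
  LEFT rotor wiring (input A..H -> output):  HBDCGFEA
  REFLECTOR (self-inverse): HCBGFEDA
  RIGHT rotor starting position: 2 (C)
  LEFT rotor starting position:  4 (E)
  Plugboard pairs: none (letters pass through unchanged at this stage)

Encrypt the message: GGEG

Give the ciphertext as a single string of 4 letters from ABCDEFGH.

Char 1 ('G'): step: R->3, L=4; G->plug->G->R->G->L->H->refl->A->L'->C->R'->B->plug->B
Char 2 ('G'): step: R->4, L=4; G->plug->G->R->E->L->D->refl->G->L'->H->R'->E->plug->E
Char 3 ('E'): step: R->5, L=4; E->plug->E->R->E->L->D->refl->G->L'->H->R'->G->plug->G
Char 4 ('G'): step: R->6, L=4; G->plug->G->R->H->L->G->refl->D->L'->E->R'->H->plug->H

Answer: BEGH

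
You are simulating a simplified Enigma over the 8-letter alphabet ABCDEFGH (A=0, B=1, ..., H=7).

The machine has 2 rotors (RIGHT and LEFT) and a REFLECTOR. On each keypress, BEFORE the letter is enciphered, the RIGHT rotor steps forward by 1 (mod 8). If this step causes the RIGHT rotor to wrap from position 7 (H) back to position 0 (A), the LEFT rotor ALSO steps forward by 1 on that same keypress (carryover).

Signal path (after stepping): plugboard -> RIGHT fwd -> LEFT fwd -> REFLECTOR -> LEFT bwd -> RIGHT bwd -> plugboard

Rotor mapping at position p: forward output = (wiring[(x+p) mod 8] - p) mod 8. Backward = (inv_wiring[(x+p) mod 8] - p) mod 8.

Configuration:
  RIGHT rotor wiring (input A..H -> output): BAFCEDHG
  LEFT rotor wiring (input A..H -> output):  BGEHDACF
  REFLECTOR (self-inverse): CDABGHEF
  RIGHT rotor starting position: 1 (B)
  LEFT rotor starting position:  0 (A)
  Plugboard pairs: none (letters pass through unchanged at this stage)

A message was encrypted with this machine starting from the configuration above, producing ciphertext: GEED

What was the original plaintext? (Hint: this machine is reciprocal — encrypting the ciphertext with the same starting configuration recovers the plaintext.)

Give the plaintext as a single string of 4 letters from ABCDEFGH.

Answer: AAHF

Derivation:
Char 1 ('G'): step: R->2, L=0; G->plug->G->R->H->L->F->refl->H->L'->D->R'->A->plug->A
Char 2 ('E'): step: R->3, L=0; E->plug->E->R->D->L->H->refl->F->L'->H->R'->A->plug->A
Char 3 ('E'): step: R->4, L=0; E->plug->E->R->F->L->A->refl->C->L'->G->R'->H->plug->H
Char 4 ('D'): step: R->5, L=0; D->plug->D->R->E->L->D->refl->B->L'->A->R'->F->plug->F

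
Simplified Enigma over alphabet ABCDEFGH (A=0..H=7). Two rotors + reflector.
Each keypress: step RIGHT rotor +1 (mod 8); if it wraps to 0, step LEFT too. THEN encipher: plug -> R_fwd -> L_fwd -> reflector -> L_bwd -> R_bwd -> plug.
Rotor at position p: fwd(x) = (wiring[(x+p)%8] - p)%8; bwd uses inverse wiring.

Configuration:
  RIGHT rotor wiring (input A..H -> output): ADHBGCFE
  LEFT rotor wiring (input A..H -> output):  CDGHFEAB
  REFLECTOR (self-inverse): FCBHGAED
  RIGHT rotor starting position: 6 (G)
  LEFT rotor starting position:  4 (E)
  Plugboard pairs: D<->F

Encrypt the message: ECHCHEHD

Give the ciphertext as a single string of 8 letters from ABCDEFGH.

Answer: CBGDFABA

Derivation:
Char 1 ('E'): step: R->7, L=4; E->plug->E->R->C->L->E->refl->G->L'->E->R'->C->plug->C
Char 2 ('C'): step: R->0, L->5 (L advanced); C->plug->C->R->H->L->A->refl->F->L'->D->R'->B->plug->B
Char 3 ('H'): step: R->1, L=5; H->plug->H->R->H->L->A->refl->F->L'->D->R'->G->plug->G
Char 4 ('C'): step: R->2, L=5; C->plug->C->R->E->L->G->refl->E->L'->C->R'->F->plug->D
Char 5 ('H'): step: R->3, L=5; H->plug->H->R->E->L->G->refl->E->L'->C->R'->D->plug->F
Char 6 ('E'): step: R->4, L=5; E->plug->E->R->E->L->G->refl->E->L'->C->R'->A->plug->A
Char 7 ('H'): step: R->5, L=5; H->plug->H->R->B->L->D->refl->H->L'->A->R'->B->plug->B
Char 8 ('D'): step: R->6, L=5; D->plug->F->R->D->L->F->refl->A->L'->H->R'->A->plug->A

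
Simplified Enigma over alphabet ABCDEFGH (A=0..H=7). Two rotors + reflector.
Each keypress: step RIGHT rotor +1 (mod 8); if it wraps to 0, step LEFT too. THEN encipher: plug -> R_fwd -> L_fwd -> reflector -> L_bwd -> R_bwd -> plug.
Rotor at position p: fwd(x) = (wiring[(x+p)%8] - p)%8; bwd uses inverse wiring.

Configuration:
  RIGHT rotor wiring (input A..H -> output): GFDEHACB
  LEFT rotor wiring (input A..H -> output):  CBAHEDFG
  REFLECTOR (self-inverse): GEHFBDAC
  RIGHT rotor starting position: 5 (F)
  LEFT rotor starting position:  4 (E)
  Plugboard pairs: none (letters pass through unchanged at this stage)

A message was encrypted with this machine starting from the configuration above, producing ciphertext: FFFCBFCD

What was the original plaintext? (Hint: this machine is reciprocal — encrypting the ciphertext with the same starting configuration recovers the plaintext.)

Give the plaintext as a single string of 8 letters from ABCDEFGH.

Answer: HDHHGCGE

Derivation:
Char 1 ('F'): step: R->6, L=4; F->plug->F->R->G->L->E->refl->B->L'->C->R'->H->plug->H
Char 2 ('F'): step: R->7, L=4; F->plug->F->R->A->L->A->refl->G->L'->E->R'->D->plug->D
Char 3 ('F'): step: R->0, L->5 (L advanced); F->plug->F->R->A->L->G->refl->A->L'->B->R'->H->plug->H
Char 4 ('C'): step: R->1, L=5; C->plug->C->R->D->L->F->refl->D->L'->F->R'->H->plug->H
Char 5 ('B'): step: R->2, L=5; B->plug->B->R->C->L->B->refl->E->L'->E->R'->G->plug->G
Char 6 ('F'): step: R->3, L=5; F->plug->F->R->D->L->F->refl->D->L'->F->R'->C->plug->C
Char 7 ('C'): step: R->4, L=5; C->plug->C->R->G->L->C->refl->H->L'->H->R'->G->plug->G
Char 8 ('D'): step: R->5, L=5; D->plug->D->R->B->L->A->refl->G->L'->A->R'->E->plug->E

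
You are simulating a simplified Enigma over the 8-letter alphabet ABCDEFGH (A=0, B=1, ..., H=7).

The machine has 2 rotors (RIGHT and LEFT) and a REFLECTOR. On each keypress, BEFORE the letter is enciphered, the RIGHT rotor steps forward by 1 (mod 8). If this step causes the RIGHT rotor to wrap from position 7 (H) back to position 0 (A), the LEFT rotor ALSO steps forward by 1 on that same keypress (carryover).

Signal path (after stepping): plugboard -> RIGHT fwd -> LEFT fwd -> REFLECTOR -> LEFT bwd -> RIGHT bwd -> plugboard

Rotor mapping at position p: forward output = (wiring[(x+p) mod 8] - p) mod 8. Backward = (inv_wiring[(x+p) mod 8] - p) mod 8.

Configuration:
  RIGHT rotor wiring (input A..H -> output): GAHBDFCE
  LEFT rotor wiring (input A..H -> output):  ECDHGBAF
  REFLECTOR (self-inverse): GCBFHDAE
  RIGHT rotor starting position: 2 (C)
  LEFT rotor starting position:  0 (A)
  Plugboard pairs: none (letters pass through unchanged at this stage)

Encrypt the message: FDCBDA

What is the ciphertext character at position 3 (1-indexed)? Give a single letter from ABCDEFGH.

Char 1 ('F'): step: R->3, L=0; F->plug->F->R->D->L->H->refl->E->L'->A->R'->B->plug->B
Char 2 ('D'): step: R->4, L=0; D->plug->D->R->A->L->E->refl->H->L'->D->R'->G->plug->G
Char 3 ('C'): step: R->5, L=0; C->plug->C->R->H->L->F->refl->D->L'->C->R'->F->plug->F

F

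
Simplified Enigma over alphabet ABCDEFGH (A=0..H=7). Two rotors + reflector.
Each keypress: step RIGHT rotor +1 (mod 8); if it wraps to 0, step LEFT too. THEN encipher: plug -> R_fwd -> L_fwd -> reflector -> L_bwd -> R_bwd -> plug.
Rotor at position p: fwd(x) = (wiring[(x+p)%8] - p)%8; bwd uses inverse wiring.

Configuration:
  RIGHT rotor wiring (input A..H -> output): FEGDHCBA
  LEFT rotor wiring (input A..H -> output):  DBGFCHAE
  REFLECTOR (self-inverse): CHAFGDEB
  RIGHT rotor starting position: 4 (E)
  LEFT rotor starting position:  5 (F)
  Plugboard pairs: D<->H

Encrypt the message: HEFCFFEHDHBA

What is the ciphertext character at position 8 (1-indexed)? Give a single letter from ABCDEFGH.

Char 1 ('H'): step: R->5, L=5; H->plug->D->R->A->L->C->refl->A->L'->G->R'->G->plug->G
Char 2 ('E'): step: R->6, L=5; E->plug->E->R->A->L->C->refl->A->L'->G->R'->D->plug->H
Char 3 ('F'): step: R->7, L=5; F->plug->F->R->A->L->C->refl->A->L'->G->R'->B->plug->B
Char 4 ('C'): step: R->0, L->6 (L advanced); C->plug->C->R->G->L->E->refl->G->L'->B->R'->G->plug->G
Char 5 ('F'): step: R->1, L=6; F->plug->F->R->A->L->C->refl->A->L'->E->R'->H->plug->D
Char 6 ('F'): step: R->2, L=6; F->plug->F->R->G->L->E->refl->G->L'->B->R'->B->plug->B
Char 7 ('E'): step: R->3, L=6; E->plug->E->R->F->L->H->refl->B->L'->H->R'->C->plug->C
Char 8 ('H'): step: R->4, L=6; H->plug->D->R->E->L->A->refl->C->L'->A->R'->F->plug->F

F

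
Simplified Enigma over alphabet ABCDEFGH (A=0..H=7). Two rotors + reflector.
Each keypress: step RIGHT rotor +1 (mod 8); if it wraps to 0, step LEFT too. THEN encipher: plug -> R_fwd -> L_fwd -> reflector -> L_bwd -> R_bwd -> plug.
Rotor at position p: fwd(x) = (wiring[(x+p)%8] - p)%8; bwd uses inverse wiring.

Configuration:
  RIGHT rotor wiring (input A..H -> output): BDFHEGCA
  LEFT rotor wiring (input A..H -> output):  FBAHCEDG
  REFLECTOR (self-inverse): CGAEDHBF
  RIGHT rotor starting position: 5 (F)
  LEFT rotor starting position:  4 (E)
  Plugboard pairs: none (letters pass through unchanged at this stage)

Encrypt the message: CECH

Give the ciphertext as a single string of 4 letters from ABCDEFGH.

Char 1 ('C'): step: R->6, L=4; C->plug->C->R->D->L->C->refl->A->L'->B->R'->F->plug->F
Char 2 ('E'): step: R->7, L=4; E->plug->E->R->A->L->G->refl->B->L'->E->R'->C->plug->C
Char 3 ('C'): step: R->0, L->5 (L advanced); C->plug->C->R->F->L->D->refl->E->L'->E->R'->E->plug->E
Char 4 ('H'): step: R->1, L=5; H->plug->H->R->A->L->H->refl->F->L'->H->R'->G->plug->G

Answer: FCEG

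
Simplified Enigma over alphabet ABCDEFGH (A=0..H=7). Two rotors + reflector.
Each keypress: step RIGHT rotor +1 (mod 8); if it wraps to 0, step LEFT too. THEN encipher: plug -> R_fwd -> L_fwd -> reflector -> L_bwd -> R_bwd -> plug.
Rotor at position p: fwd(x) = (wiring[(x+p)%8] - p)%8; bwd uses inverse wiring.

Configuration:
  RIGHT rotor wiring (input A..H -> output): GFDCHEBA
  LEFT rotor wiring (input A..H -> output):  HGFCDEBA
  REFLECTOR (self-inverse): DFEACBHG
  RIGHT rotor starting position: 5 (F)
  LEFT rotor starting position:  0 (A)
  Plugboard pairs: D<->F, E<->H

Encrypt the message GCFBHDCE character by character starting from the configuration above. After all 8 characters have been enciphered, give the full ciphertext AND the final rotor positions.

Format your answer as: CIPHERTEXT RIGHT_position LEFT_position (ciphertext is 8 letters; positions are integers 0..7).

Char 1 ('G'): step: R->6, L=0; G->plug->G->R->B->L->G->refl->H->L'->A->R'->C->plug->C
Char 2 ('C'): step: R->7, L=0; C->plug->C->R->G->L->B->refl->F->L'->C->R'->H->plug->E
Char 3 ('F'): step: R->0, L->1 (L advanced); F->plug->D->R->C->L->B->refl->F->L'->A->R'->H->plug->E
Char 4 ('B'): step: R->1, L=1; B->plug->B->R->C->L->B->refl->F->L'->A->R'->F->plug->D
Char 5 ('H'): step: R->2, L=1; H->plug->E->R->H->L->G->refl->H->L'->G->R'->F->plug->D
Char 6 ('D'): step: R->3, L=1; D->plug->F->R->D->L->C->refl->E->L'->B->R'->C->plug->C
Char 7 ('C'): step: R->4, L=1; C->plug->C->R->F->L->A->refl->D->L'->E->R'->D->plug->F
Char 8 ('E'): step: R->5, L=1; E->plug->H->R->C->L->B->refl->F->L'->A->R'->E->plug->H
Final: ciphertext=CEEDDCFH, RIGHT=5, LEFT=1

Answer: CEEDDCFH 5 1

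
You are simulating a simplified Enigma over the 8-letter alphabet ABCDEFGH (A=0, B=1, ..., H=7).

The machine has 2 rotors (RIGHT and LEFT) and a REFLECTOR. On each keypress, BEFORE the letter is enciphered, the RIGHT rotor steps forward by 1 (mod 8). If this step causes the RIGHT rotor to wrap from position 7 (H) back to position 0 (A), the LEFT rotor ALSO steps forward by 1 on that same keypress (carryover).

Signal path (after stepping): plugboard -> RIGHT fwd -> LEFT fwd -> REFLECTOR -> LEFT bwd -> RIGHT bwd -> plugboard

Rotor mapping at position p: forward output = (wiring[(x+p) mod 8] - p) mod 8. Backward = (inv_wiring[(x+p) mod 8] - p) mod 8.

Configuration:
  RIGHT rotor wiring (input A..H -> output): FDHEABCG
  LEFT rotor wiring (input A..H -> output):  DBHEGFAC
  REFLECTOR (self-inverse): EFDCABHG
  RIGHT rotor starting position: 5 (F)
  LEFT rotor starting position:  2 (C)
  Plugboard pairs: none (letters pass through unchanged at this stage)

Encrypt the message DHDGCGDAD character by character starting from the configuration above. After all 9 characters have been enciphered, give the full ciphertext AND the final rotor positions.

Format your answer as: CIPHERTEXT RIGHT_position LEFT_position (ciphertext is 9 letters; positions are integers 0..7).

Char 1 ('D'): step: R->6, L=2; D->plug->D->R->F->L->A->refl->E->L'->C->R'->G->plug->G
Char 2 ('H'): step: R->7, L=2; H->plug->H->R->D->L->D->refl->C->L'->B->R'->F->plug->F
Char 3 ('D'): step: R->0, L->3 (L advanced); D->plug->D->R->E->L->H->refl->G->L'->G->R'->H->plug->H
Char 4 ('G'): step: R->1, L=3; G->plug->G->R->F->L->A->refl->E->L'->H->R'->D->plug->D
Char 5 ('C'): step: R->2, L=3; C->plug->C->R->G->L->G->refl->H->L'->E->R'->F->plug->F
Char 6 ('G'): step: R->3, L=3; G->plug->G->R->A->L->B->refl->F->L'->D->R'->E->plug->E
Char 7 ('D'): step: R->4, L=3; D->plug->D->R->C->L->C->refl->D->L'->B->R'->E->plug->E
Char 8 ('A'): step: R->5, L=3; A->plug->A->R->E->L->H->refl->G->L'->G->R'->E->plug->E
Char 9 ('D'): step: R->6, L=3; D->plug->D->R->F->L->A->refl->E->L'->H->R'->C->plug->C
Final: ciphertext=GFHDFEEEC, RIGHT=6, LEFT=3

Answer: GFHDFEEEC 6 3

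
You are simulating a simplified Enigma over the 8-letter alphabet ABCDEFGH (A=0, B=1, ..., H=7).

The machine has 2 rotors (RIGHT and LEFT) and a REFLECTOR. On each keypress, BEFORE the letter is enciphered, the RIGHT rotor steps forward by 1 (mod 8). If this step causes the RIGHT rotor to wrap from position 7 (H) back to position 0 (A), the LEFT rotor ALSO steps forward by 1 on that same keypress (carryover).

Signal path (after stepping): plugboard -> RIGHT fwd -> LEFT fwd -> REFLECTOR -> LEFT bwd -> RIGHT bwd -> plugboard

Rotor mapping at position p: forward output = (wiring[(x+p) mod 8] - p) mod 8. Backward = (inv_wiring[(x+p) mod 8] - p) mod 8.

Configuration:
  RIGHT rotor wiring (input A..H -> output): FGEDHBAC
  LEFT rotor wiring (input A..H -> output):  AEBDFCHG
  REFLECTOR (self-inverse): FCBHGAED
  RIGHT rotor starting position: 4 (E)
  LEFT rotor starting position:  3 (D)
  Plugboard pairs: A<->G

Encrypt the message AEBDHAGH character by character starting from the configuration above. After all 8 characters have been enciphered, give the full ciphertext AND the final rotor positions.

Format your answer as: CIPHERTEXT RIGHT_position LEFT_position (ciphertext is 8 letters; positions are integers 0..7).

Char 1 ('A'): step: R->5, L=3; A->plug->G->R->G->L->B->refl->C->L'->B->R'->E->plug->E
Char 2 ('E'): step: R->6, L=3; E->plug->E->R->G->L->B->refl->C->L'->B->R'->G->plug->A
Char 3 ('B'): step: R->7, L=3; B->plug->B->R->G->L->B->refl->C->L'->B->R'->H->plug->H
Char 4 ('D'): step: R->0, L->4 (L advanced); D->plug->D->R->D->L->C->refl->B->L'->A->R'->G->plug->A
Char 5 ('H'): step: R->1, L=4; H->plug->H->R->E->L->E->refl->G->L'->B->R'->G->plug->A
Char 6 ('A'): step: R->2, L=4; A->plug->G->R->D->L->C->refl->B->L'->A->R'->F->plug->F
Char 7 ('G'): step: R->3, L=4; G->plug->A->R->A->L->B->refl->C->L'->D->R'->G->plug->A
Char 8 ('H'): step: R->4, L=4; H->plug->H->R->H->L->H->refl->D->L'->C->R'->F->plug->F
Final: ciphertext=EAHAAFAF, RIGHT=4, LEFT=4

Answer: EAHAAFAF 4 4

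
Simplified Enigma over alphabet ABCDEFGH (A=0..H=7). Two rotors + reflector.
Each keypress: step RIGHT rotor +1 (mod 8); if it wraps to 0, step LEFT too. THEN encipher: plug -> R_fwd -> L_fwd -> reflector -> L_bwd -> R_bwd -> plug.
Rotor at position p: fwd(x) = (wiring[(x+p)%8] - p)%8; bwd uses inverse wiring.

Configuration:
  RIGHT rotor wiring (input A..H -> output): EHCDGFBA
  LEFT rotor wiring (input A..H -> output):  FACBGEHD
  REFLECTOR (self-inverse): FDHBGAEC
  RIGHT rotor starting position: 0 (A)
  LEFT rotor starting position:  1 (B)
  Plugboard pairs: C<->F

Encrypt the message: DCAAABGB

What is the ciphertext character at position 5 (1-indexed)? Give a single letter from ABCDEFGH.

Char 1 ('D'): step: R->1, L=1; D->plug->D->R->F->L->G->refl->E->L'->H->R'->G->plug->G
Char 2 ('C'): step: R->2, L=1; C->plug->F->R->G->L->C->refl->H->L'->A->R'->A->plug->A
Char 3 ('A'): step: R->3, L=1; A->plug->A->R->A->L->H->refl->C->L'->G->R'->D->plug->D
Char 4 ('A'): step: R->4, L=1; A->plug->A->R->C->L->A->refl->F->L'->D->R'->F->plug->C
Char 5 ('A'): step: R->5, L=1; A->plug->A->R->A->L->H->refl->C->L'->G->R'->G->plug->G

G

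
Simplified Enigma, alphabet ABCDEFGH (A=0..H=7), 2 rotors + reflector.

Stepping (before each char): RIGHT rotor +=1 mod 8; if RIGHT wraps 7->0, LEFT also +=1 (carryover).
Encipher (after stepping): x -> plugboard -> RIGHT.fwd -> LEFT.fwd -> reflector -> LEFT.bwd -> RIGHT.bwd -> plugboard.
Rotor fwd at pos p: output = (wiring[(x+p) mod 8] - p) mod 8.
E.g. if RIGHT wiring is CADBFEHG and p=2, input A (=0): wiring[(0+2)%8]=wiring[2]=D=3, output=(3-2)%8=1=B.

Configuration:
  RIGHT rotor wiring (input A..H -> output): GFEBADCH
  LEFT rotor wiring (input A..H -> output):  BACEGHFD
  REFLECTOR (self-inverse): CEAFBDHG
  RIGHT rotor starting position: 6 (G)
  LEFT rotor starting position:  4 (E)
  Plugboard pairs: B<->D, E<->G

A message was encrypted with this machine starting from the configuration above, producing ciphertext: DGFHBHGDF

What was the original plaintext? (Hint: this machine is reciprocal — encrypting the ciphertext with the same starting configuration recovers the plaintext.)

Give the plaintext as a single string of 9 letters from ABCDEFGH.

Char 1 ('D'): step: R->7, L=4; D->plug->B->R->H->L->A->refl->C->L'->A->R'->A->plug->A
Char 2 ('G'): step: R->0, L->5 (L advanced); G->plug->E->R->A->L->C->refl->A->L'->B->R'->D->plug->B
Char 3 ('F'): step: R->1, L=5; F->plug->F->R->B->L->A->refl->C->L'->A->R'->C->plug->C
Char 4 ('H'): step: R->2, L=5; H->plug->H->R->D->L->E->refl->B->L'->H->R'->B->plug->D
Char 5 ('B'): step: R->3, L=5; B->plug->D->R->H->L->B->refl->E->L'->D->R'->F->plug->F
Char 6 ('H'): step: R->4, L=5; H->plug->H->R->F->L->F->refl->D->L'->E->R'->A->plug->A
Char 7 ('G'): step: R->5, L=5; G->plug->E->R->A->L->C->refl->A->L'->B->R'->D->plug->B
Char 8 ('D'): step: R->6, L=5; D->plug->B->R->B->L->A->refl->C->L'->A->R'->C->plug->C
Char 9 ('F'): step: R->7, L=5; F->plug->F->R->B->L->A->refl->C->L'->A->R'->A->plug->A

Answer: ABCDFABCA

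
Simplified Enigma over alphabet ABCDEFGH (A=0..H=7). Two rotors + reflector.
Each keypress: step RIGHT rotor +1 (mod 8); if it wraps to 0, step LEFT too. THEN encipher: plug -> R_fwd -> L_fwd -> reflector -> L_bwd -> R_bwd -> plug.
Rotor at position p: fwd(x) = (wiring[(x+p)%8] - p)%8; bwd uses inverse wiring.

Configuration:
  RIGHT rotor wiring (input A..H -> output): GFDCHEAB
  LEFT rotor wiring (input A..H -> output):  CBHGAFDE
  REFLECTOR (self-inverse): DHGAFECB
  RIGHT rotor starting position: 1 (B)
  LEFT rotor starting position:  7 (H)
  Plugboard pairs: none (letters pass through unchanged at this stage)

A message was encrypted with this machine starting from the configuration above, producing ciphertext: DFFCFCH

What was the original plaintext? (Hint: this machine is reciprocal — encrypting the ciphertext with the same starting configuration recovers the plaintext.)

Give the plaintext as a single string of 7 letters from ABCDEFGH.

Answer: ECAGEAD

Derivation:
Char 1 ('D'): step: R->2, L=7; D->plug->D->R->C->L->C->refl->G->L'->G->R'->E->plug->E
Char 2 ('F'): step: R->3, L=7; F->plug->F->R->D->L->A->refl->D->L'->B->R'->C->plug->C
Char 3 ('F'): step: R->4, L=7; F->plug->F->R->B->L->D->refl->A->L'->D->R'->A->plug->A
Char 4 ('C'): step: R->5, L=7; C->plug->C->R->E->L->H->refl->B->L'->F->R'->G->plug->G
Char 5 ('F'): step: R->6, L=7; F->plug->F->R->E->L->H->refl->B->L'->F->R'->E->plug->E
Char 6 ('C'): step: R->7, L=7; C->plug->C->R->G->L->G->refl->C->L'->C->R'->A->plug->A
Char 7 ('H'): step: R->0, L->0 (L advanced); H->plug->H->R->B->L->B->refl->H->L'->C->R'->D->plug->D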